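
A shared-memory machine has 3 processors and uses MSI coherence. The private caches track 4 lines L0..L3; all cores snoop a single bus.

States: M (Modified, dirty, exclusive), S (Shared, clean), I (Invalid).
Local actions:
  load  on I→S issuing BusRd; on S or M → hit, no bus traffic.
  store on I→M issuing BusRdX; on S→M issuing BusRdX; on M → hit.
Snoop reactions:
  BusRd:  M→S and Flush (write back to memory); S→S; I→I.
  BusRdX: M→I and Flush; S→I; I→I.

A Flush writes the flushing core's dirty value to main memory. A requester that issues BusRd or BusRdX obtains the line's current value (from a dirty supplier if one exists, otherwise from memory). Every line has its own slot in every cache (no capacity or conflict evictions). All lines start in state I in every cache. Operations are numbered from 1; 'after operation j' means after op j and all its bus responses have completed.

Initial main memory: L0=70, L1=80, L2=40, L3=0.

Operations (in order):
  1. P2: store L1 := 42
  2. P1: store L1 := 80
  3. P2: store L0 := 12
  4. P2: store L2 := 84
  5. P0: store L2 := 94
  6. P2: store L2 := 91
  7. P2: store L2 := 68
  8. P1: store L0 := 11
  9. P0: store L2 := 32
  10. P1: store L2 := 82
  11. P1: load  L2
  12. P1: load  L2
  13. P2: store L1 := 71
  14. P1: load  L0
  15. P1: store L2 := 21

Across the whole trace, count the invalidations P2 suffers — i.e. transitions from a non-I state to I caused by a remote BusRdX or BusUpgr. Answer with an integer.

invalidations = 4

[1] P2: store L1 := 42 | P0:I, P1:I, P2:M(42) | bus: BusRdX
[2] P1: store L1 := 80 | P0:I, P1:M(80), P2:I | bus: BusRdX,Flush
[3] P2: store L0 := 12 | P0:I, P1:I, P2:M(12) | bus: BusRdX
[4] P2: store L2 := 84 | P0:I, P1:I, P2:M(84) | bus: BusRdX
[5] P0: store L2 := 94 | P0:M(94), P1:I, P2:I | bus: BusRdX,Flush
[6] P2: store L2 := 91 | P0:I, P1:I, P2:M(91) | bus: BusRdX,Flush
[7] P2: store L2 := 68 | P0:I, P1:I, P2:M(68) | bus: none
[8] P1: store L0 := 11 | P0:I, P1:M(11), P2:I | bus: BusRdX,Flush
[9] P0: store L2 := 32 | P0:M(32), P1:I, P2:I | bus: BusRdX,Flush
[10] P1: store L2 := 82 | P0:I, P1:M(82), P2:I | bus: BusRdX,Flush
[11] P1: load  L2 | P0:I, P1:M(82), P2:I | bus: none
[12] P1: load  L2 | P0:I, P1:M(82), P2:I | bus: none
[13] P2: store L1 := 71 | P0:I, P1:I, P2:M(71) | bus: BusRdX,Flush
[14] P1: load  L0 | P0:I, P1:M(11), P2:I | bus: none
[15] P1: store L2 := 21 | P0:I, P1:M(21), P2:I | bus: none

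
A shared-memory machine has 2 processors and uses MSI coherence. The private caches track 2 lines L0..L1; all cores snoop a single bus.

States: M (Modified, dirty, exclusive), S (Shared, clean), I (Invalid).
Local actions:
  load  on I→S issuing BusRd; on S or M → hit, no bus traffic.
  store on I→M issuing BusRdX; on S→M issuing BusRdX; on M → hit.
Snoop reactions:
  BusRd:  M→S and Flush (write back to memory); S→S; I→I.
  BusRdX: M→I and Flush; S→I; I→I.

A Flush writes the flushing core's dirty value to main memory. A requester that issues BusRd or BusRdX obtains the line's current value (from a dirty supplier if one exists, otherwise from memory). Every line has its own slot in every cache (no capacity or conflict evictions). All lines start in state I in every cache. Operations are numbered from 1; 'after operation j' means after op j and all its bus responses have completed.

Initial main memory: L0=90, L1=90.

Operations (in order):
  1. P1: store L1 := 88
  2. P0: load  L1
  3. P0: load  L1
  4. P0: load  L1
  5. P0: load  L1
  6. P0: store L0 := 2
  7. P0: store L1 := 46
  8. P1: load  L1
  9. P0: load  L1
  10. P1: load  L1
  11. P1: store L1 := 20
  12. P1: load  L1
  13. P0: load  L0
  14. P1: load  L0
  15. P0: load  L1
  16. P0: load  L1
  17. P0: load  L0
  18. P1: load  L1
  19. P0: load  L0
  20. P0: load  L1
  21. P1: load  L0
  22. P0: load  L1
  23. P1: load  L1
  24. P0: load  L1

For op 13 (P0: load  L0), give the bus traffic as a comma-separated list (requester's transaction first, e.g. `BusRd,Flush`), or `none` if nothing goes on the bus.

bus = none

  op1 P1: store L1 := 88 → I/M on L1; bus BusRdX; mem=90
  op2 P0: load  L1 → S/S on L1; bus BusRd Flush; mem=88
  op3 P0: load  L1 → S/S on L1; bus (none); mem=88
  op4 P0: load  L1 → S/S on L1; bus (none); mem=88
  op5 P0: load  L1 → S/S on L1; bus (none); mem=88
  op6 P0: store L0 := 2 → M/I on L0; bus BusRdX; mem=90
  op7 P0: store L1 := 46 → M/I on L1; bus BusRdX; mem=88
  op8 P1: load  L1 → S/S on L1; bus BusRd Flush; mem=46
  op9 P0: load  L1 → S/S on L1; bus (none); mem=46
  op10 P1: load  L1 → S/S on L1; bus (none); mem=46
  op11 P1: store L1 := 20 → I/M on L1; bus BusRdX; mem=46
  op12 P1: load  L1 → I/M on L1; bus (none); mem=46
  op13 P0: load  L0 → M/I on L0; bus (none); mem=90
  op14 P1: load  L0 → S/S on L0; bus BusRd Flush; mem=2
  op15 P0: load  L1 → S/S on L1; bus BusRd Flush; mem=20
  op16 P0: load  L1 → S/S on L1; bus (none); mem=20
  op17 P0: load  L0 → S/S on L0; bus (none); mem=2
  op18 P1: load  L1 → S/S on L1; bus (none); mem=20
  op19 P0: load  L0 → S/S on L0; bus (none); mem=2
  op20 P0: load  L1 → S/S on L1; bus (none); mem=20
  op21 P1: load  L0 → S/S on L0; bus (none); mem=2
  op22 P0: load  L1 → S/S on L1; bus (none); mem=20
  op23 P1: load  L1 → S/S on L1; bus (none); mem=20
  op24 P0: load  L1 → S/S on L1; bus (none); mem=20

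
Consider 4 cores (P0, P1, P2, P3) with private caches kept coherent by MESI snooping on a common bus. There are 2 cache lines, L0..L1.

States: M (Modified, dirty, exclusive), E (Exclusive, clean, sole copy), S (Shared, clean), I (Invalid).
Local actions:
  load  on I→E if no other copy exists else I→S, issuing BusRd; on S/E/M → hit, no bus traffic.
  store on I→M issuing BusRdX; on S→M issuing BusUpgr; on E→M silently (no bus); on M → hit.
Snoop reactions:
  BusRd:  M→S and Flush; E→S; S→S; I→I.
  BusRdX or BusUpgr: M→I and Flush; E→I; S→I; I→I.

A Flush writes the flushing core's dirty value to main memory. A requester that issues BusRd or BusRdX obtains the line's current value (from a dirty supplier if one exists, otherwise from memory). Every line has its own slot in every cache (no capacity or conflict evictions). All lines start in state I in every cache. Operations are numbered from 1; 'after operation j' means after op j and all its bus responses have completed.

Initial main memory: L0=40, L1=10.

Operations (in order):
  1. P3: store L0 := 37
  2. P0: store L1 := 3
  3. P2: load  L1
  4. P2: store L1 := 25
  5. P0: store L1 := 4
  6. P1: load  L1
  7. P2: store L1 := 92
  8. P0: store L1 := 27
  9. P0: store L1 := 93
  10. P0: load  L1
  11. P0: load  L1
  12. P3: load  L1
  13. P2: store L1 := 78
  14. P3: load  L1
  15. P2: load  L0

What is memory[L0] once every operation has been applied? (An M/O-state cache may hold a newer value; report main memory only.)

step 1: P3: store L0 := 37  ⟶  IIIM  (L0)  txn=BusRdX  M[L0]=40
step 2: P0: store L1 := 3  ⟶  MIII  (L1)  txn=BusRdX  M[L1]=10
step 3: P2: load  L1  ⟶  SISI  (L1)  txn=BusRd+Flush  M[L1]=3
step 4: P2: store L1 := 25  ⟶  IIMI  (L1)  txn=BusUpgr  M[L1]=3
step 5: P0: store L1 := 4  ⟶  MIII  (L1)  txn=BusRdX+Flush  M[L1]=25
step 6: P1: load  L1  ⟶  SSII  (L1)  txn=BusRd+Flush  M[L1]=4
step 7: P2: store L1 := 92  ⟶  IIMI  (L1)  txn=BusRdX  M[L1]=4
step 8: P0: store L1 := 27  ⟶  MIII  (L1)  txn=BusRdX+Flush  M[L1]=92
step 9: P0: store L1 := 93  ⟶  MIII  (L1)  txn=∅  M[L1]=92
step 10: P0: load  L1  ⟶  MIII  (L1)  txn=∅  M[L1]=92
step 11: P0: load  L1  ⟶  MIII  (L1)  txn=∅  M[L1]=92
step 12: P3: load  L1  ⟶  SIIS  (L1)  txn=BusRd+Flush  M[L1]=93
step 13: P2: store L1 := 78  ⟶  IIMI  (L1)  txn=BusRdX  M[L1]=93
step 14: P3: load  L1  ⟶  IISS  (L1)  txn=BusRd+Flush  M[L1]=78
step 15: P2: load  L0  ⟶  IISS  (L0)  txn=BusRd+Flush  M[L0]=37

memory[L0] = 37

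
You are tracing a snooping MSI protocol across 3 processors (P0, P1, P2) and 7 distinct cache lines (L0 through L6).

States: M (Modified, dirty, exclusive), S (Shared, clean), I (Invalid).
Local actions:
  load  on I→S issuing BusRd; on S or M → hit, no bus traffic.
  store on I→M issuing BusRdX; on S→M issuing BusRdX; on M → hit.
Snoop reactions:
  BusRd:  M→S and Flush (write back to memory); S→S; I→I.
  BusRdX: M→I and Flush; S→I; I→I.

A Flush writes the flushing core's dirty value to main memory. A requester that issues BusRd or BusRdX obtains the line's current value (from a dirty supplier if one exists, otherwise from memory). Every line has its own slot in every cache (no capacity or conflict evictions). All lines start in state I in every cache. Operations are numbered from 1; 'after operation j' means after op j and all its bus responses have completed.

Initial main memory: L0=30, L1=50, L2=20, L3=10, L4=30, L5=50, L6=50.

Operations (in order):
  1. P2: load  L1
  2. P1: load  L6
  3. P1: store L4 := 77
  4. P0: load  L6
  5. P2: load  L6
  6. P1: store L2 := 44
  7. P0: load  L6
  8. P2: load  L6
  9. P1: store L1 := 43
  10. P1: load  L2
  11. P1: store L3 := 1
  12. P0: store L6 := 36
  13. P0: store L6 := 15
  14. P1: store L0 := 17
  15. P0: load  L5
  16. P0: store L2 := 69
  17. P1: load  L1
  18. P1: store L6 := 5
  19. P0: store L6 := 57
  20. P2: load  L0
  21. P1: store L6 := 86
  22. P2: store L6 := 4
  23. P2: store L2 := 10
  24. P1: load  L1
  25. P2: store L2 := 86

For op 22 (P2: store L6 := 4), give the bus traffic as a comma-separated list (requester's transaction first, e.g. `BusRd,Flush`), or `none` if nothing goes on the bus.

  op1 P2: load  L1 → I/I/S on L1; bus BusRd; mem=50
  op2 P1: load  L6 → I/S/I on L6; bus BusRd; mem=50
  op3 P1: store L4 := 77 → I/M/I on L4; bus BusRdX; mem=30
  op4 P0: load  L6 → S/S/I on L6; bus BusRd; mem=50
  op5 P2: load  L6 → S/S/S on L6; bus BusRd; mem=50
  op6 P1: store L2 := 44 → I/M/I on L2; bus BusRdX; mem=20
  op7 P0: load  L6 → S/S/S on L6; bus (none); mem=50
  op8 P2: load  L6 → S/S/S on L6; bus (none); mem=50
  op9 P1: store L1 := 43 → I/M/I on L1; bus BusRdX; mem=50
  op10 P1: load  L2 → I/M/I on L2; bus (none); mem=20
  op11 P1: store L3 := 1 → I/M/I on L3; bus BusRdX; mem=10
  op12 P0: store L6 := 36 → M/I/I on L6; bus BusRdX; mem=50
  op13 P0: store L6 := 15 → M/I/I on L6; bus (none); mem=50
  op14 P1: store L0 := 17 → I/M/I on L0; bus BusRdX; mem=30
  op15 P0: load  L5 → S/I/I on L5; bus BusRd; mem=50
  op16 P0: store L2 := 69 → M/I/I on L2; bus BusRdX Flush; mem=44
  op17 P1: load  L1 → I/M/I on L1; bus (none); mem=50
  op18 P1: store L6 := 5 → I/M/I on L6; bus BusRdX Flush; mem=15
  op19 P0: store L6 := 57 → M/I/I on L6; bus BusRdX Flush; mem=5
  op20 P2: load  L0 → I/S/S on L0; bus BusRd Flush; mem=17
  op21 P1: store L6 := 86 → I/M/I on L6; bus BusRdX Flush; mem=57
  op22 P2: store L6 := 4 → I/I/M on L6; bus BusRdX Flush; mem=86
  op23 P2: store L2 := 10 → I/I/M on L2; bus BusRdX Flush; mem=69
  op24 P1: load  L1 → I/M/I on L1; bus (none); mem=50
  op25 P2: store L2 := 86 → I/I/M on L2; bus (none); mem=69

bus = BusRdX,Flush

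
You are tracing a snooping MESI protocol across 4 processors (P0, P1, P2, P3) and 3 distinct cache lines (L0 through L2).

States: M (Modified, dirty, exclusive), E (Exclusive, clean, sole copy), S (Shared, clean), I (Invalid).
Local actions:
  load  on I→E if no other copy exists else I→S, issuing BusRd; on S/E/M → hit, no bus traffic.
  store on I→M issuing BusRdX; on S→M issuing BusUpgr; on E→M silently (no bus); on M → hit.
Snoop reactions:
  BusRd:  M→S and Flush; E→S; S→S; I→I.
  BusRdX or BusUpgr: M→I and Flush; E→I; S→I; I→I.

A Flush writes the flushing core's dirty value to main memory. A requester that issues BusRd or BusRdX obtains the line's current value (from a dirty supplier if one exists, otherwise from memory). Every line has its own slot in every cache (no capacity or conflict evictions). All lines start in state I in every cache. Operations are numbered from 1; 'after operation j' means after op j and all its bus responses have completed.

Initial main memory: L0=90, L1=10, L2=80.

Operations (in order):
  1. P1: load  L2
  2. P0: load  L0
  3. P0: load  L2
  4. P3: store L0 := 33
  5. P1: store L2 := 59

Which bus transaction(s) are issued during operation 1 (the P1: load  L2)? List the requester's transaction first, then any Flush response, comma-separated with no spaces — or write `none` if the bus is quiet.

[1] P1: load  L2 | P0:I, P1:E(80), P2:I, P3:I | bus: BusRd
[2] P0: load  L0 | P0:E(90), P1:I, P2:I, P3:I | bus: BusRd
[3] P0: load  L2 | P0:S(80), P1:S(80), P2:I, P3:I | bus: BusRd
[4] P3: store L0 := 33 | P0:I, P1:I, P2:I, P3:M(33) | bus: BusRdX
[5] P1: store L2 := 59 | P0:I, P1:M(59), P2:I, P3:I | bus: BusUpgr

bus = BusRd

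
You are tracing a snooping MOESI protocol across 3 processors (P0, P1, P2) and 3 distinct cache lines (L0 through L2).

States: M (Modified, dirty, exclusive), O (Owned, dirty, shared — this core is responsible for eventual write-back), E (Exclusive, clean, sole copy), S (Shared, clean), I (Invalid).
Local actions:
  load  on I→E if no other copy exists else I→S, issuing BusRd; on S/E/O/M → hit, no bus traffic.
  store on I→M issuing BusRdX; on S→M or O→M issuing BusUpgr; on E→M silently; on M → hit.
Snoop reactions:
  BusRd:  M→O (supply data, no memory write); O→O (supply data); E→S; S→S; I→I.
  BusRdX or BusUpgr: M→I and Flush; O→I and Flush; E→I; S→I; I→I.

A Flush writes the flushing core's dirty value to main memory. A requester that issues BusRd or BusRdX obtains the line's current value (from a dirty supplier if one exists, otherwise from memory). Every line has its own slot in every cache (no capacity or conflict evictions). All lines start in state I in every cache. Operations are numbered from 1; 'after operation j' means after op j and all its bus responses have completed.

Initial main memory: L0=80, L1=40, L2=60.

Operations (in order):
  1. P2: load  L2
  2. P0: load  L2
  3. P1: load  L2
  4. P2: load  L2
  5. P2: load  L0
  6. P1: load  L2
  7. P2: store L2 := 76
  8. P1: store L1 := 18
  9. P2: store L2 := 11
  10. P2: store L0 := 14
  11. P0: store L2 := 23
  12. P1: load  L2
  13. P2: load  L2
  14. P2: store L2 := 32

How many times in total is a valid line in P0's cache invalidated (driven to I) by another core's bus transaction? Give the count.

invalidations = 2

  op1 P2: load  L2 → I/I/E on L2; bus BusRd; mem=60
  op2 P0: load  L2 → S/I/S on L2; bus BusRd; mem=60
  op3 P1: load  L2 → S/S/S on L2; bus BusRd; mem=60
  op4 P2: load  L2 → S/S/S on L2; bus (none); mem=60
  op5 P2: load  L0 → I/I/E on L0; bus BusRd; mem=80
  op6 P1: load  L2 → S/S/S on L2; bus (none); mem=60
  op7 P2: store L2 := 76 → I/I/M on L2; bus BusUpgr; mem=60
  op8 P1: store L1 := 18 → I/M/I on L1; bus BusRdX; mem=40
  op9 P2: store L2 := 11 → I/I/M on L2; bus (none); mem=60
  op10 P2: store L0 := 14 → I/I/M on L0; bus (none); mem=80
  op11 P0: store L2 := 23 → M/I/I on L2; bus BusRdX Flush; mem=11
  op12 P1: load  L2 → O/S/I on L2; bus BusRd; mem=11
  op13 P2: load  L2 → O/S/S on L2; bus BusRd; mem=11
  op14 P2: store L2 := 32 → I/I/M on L2; bus BusUpgr Flush; mem=23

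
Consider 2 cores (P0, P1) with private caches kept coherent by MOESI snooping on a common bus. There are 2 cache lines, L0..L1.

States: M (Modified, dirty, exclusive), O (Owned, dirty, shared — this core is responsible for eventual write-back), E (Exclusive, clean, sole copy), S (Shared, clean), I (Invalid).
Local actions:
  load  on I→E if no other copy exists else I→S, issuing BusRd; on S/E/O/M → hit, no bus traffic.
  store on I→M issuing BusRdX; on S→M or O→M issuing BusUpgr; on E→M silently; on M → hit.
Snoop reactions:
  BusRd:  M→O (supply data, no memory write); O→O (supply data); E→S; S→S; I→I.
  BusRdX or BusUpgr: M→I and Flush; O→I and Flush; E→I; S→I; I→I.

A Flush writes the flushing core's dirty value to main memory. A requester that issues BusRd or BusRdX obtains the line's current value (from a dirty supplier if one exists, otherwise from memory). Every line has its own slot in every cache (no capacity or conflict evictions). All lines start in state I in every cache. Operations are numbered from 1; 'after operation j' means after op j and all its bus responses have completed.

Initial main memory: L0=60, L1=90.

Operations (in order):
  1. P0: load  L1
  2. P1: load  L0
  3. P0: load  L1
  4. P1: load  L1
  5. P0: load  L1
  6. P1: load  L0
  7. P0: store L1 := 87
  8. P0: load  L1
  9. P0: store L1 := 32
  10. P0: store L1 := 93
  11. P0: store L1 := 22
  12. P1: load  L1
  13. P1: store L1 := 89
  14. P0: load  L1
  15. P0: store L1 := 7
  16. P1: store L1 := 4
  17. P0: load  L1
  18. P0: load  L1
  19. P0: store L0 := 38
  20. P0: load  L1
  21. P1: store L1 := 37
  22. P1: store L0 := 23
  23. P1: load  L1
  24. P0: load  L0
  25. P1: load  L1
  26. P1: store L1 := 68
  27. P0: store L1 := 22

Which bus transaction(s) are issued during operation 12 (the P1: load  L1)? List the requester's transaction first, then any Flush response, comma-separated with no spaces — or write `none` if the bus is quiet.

bus = BusRd

1. P0: load  L1  bus=[BusRd]  L1: P0=E P1=I  mem[L1]=90
2. P1: load  L0  bus=[BusRd]  L0: P0=I P1=E  mem[L0]=60
3. P0: load  L1  bus=[-]  L1: P0=E P1=I  mem[L1]=90
4. P1: load  L1  bus=[BusRd]  L1: P0=S P1=S  mem[L1]=90
5. P0: load  L1  bus=[-]  L1: P0=S P1=S  mem[L1]=90
6. P1: load  L0  bus=[-]  L0: P0=I P1=E  mem[L0]=60
7. P0: store L1 := 87  bus=[BusUpgr]  L1: P0=M P1=I  mem[L1]=90
8. P0: load  L1  bus=[-]  L1: P0=M P1=I  mem[L1]=90
9. P0: store L1 := 32  bus=[-]  L1: P0=M P1=I  mem[L1]=90
10. P0: store L1 := 93  bus=[-]  L1: P0=M P1=I  mem[L1]=90
11. P0: store L1 := 22  bus=[-]  L1: P0=M P1=I  mem[L1]=90
12. P1: load  L1  bus=[BusRd]  L1: P0=O P1=S  mem[L1]=90
13. P1: store L1 := 89  bus=[BusUpgr,Flush]  L1: P0=I P1=M  mem[L1]=22
14. P0: load  L1  bus=[BusRd]  L1: P0=S P1=O  mem[L1]=22
15. P0: store L1 := 7  bus=[BusUpgr,Flush]  L1: P0=M P1=I  mem[L1]=89
16. P1: store L1 := 4  bus=[BusRdX,Flush]  L1: P0=I P1=M  mem[L1]=7
17. P0: load  L1  bus=[BusRd]  L1: P0=S P1=O  mem[L1]=7
18. P0: load  L1  bus=[-]  L1: P0=S P1=O  mem[L1]=7
19. P0: store L0 := 38  bus=[BusRdX]  L0: P0=M P1=I  mem[L0]=60
20. P0: load  L1  bus=[-]  L1: P0=S P1=O  mem[L1]=7
21. P1: store L1 := 37  bus=[BusUpgr]  L1: P0=I P1=M  mem[L1]=7
22. P1: store L0 := 23  bus=[BusRdX,Flush]  L0: P0=I P1=M  mem[L0]=38
23. P1: load  L1  bus=[-]  L1: P0=I P1=M  mem[L1]=7
24. P0: load  L0  bus=[BusRd]  L0: P0=S P1=O  mem[L0]=38
25. P1: load  L1  bus=[-]  L1: P0=I P1=M  mem[L1]=7
26. P1: store L1 := 68  bus=[-]  L1: P0=I P1=M  mem[L1]=7
27. P0: store L1 := 22  bus=[BusRdX,Flush]  L1: P0=M P1=I  mem[L1]=68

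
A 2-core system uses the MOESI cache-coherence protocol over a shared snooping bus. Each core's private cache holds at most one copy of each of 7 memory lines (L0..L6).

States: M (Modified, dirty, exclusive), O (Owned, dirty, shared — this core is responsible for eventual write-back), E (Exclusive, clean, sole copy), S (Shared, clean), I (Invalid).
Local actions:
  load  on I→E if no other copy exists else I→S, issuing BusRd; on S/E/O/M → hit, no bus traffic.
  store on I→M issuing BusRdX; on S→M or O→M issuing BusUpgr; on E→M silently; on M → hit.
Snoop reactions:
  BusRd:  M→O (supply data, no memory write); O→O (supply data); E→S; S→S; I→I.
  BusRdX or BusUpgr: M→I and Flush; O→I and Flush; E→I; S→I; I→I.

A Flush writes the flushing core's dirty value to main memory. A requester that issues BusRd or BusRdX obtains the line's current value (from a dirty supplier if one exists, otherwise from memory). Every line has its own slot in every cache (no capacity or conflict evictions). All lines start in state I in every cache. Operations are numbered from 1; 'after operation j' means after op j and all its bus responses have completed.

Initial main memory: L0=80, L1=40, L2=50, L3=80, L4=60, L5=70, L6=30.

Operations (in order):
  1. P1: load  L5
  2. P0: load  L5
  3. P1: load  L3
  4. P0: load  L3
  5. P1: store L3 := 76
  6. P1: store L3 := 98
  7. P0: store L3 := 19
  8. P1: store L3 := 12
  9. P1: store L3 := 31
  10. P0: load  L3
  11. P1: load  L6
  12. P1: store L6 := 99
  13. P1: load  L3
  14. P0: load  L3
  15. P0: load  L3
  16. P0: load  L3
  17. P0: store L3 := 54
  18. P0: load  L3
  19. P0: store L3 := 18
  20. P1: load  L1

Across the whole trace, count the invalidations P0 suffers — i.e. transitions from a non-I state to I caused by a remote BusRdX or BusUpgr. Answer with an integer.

1. P1: load  L5  bus=[BusRd]  L5: P0=I P1=E  mem[L5]=70
2. P0: load  L5  bus=[BusRd]  L5: P0=S P1=S  mem[L5]=70
3. P1: load  L3  bus=[BusRd]  L3: P0=I P1=E  mem[L3]=80
4. P0: load  L3  bus=[BusRd]  L3: P0=S P1=S  mem[L3]=80
5. P1: store L3 := 76  bus=[BusUpgr]  L3: P0=I P1=M  mem[L3]=80
6. P1: store L3 := 98  bus=[-]  L3: P0=I P1=M  mem[L3]=80
7. P0: store L3 := 19  bus=[BusRdX,Flush]  L3: P0=M P1=I  mem[L3]=98
8. P1: store L3 := 12  bus=[BusRdX,Flush]  L3: P0=I P1=M  mem[L3]=19
9. P1: store L3 := 31  bus=[-]  L3: P0=I P1=M  mem[L3]=19
10. P0: load  L3  bus=[BusRd]  L3: P0=S P1=O  mem[L3]=19
11. P1: load  L6  bus=[BusRd]  L6: P0=I P1=E  mem[L6]=30
12. P1: store L6 := 99  bus=[-]  L6: P0=I P1=M  mem[L6]=30
13. P1: load  L3  bus=[-]  L3: P0=S P1=O  mem[L3]=19
14. P0: load  L3  bus=[-]  L3: P0=S P1=O  mem[L3]=19
15. P0: load  L3  bus=[-]  L3: P0=S P1=O  mem[L3]=19
16. P0: load  L3  bus=[-]  L3: P0=S P1=O  mem[L3]=19
17. P0: store L3 := 54  bus=[BusUpgr,Flush]  L3: P0=M P1=I  mem[L3]=31
18. P0: load  L3  bus=[-]  L3: P0=M P1=I  mem[L3]=31
19. P0: store L3 := 18  bus=[-]  L3: P0=M P1=I  mem[L3]=31
20. P1: load  L1  bus=[BusRd]  L1: P0=I P1=E  mem[L1]=40

invalidations = 2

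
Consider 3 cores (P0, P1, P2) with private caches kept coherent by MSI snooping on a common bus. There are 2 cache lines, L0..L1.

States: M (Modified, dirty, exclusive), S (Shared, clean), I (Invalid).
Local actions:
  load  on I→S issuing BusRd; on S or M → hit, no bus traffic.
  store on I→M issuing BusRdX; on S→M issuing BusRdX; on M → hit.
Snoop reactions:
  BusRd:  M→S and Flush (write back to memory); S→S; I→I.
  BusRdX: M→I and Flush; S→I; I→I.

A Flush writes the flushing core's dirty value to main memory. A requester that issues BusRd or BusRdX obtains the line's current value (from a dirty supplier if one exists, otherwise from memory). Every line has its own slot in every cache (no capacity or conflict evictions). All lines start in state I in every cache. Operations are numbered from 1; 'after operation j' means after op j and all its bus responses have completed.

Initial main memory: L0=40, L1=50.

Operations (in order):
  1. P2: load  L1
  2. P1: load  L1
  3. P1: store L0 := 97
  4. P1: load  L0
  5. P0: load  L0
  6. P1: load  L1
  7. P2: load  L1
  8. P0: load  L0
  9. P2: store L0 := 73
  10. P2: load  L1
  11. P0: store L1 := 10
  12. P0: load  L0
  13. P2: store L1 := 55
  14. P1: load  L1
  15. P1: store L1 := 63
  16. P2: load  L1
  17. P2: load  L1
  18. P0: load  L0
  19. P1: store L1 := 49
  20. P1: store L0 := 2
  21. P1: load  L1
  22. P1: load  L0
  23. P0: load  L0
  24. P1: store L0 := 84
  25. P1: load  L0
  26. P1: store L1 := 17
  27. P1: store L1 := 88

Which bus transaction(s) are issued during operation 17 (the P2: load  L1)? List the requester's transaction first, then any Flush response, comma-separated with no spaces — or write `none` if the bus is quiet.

[1] P2: load  L1 | P0:I, P1:I, P2:S(50) | bus: BusRd
[2] P1: load  L1 | P0:I, P1:S(50), P2:S(50) | bus: BusRd
[3] P1: store L0 := 97 | P0:I, P1:M(97), P2:I | bus: BusRdX
[4] P1: load  L0 | P0:I, P1:M(97), P2:I | bus: none
[5] P0: load  L0 | P0:S(97), P1:S(97), P2:I | bus: BusRd,Flush
[6] P1: load  L1 | P0:I, P1:S(50), P2:S(50) | bus: none
[7] P2: load  L1 | P0:I, P1:S(50), P2:S(50) | bus: none
[8] P0: load  L0 | P0:S(97), P1:S(97), P2:I | bus: none
[9] P2: store L0 := 73 | P0:I, P1:I, P2:M(73) | bus: BusRdX
[10] P2: load  L1 | P0:I, P1:S(50), P2:S(50) | bus: none
[11] P0: store L1 := 10 | P0:M(10), P1:I, P2:I | bus: BusRdX
[12] P0: load  L0 | P0:S(73), P1:I, P2:S(73) | bus: BusRd,Flush
[13] P2: store L1 := 55 | P0:I, P1:I, P2:M(55) | bus: BusRdX,Flush
[14] P1: load  L1 | P0:I, P1:S(55), P2:S(55) | bus: BusRd,Flush
[15] P1: store L1 := 63 | P0:I, P1:M(63), P2:I | bus: BusRdX
[16] P2: load  L1 | P0:I, P1:S(63), P2:S(63) | bus: BusRd,Flush
[17] P2: load  L1 | P0:I, P1:S(63), P2:S(63) | bus: none
[18] P0: load  L0 | P0:S(73), P1:I, P2:S(73) | bus: none
[19] P1: store L1 := 49 | P0:I, P1:M(49), P2:I | bus: BusRdX
[20] P1: store L0 := 2 | P0:I, P1:M(2), P2:I | bus: BusRdX
[21] P1: load  L1 | P0:I, P1:M(49), P2:I | bus: none
[22] P1: load  L0 | P0:I, P1:M(2), P2:I | bus: none
[23] P0: load  L0 | P0:S(2), P1:S(2), P2:I | bus: BusRd,Flush
[24] P1: store L0 := 84 | P0:I, P1:M(84), P2:I | bus: BusRdX
[25] P1: load  L0 | P0:I, P1:M(84), P2:I | bus: none
[26] P1: store L1 := 17 | P0:I, P1:M(17), P2:I | bus: none
[27] P1: store L1 := 88 | P0:I, P1:M(88), P2:I | bus: none

bus = none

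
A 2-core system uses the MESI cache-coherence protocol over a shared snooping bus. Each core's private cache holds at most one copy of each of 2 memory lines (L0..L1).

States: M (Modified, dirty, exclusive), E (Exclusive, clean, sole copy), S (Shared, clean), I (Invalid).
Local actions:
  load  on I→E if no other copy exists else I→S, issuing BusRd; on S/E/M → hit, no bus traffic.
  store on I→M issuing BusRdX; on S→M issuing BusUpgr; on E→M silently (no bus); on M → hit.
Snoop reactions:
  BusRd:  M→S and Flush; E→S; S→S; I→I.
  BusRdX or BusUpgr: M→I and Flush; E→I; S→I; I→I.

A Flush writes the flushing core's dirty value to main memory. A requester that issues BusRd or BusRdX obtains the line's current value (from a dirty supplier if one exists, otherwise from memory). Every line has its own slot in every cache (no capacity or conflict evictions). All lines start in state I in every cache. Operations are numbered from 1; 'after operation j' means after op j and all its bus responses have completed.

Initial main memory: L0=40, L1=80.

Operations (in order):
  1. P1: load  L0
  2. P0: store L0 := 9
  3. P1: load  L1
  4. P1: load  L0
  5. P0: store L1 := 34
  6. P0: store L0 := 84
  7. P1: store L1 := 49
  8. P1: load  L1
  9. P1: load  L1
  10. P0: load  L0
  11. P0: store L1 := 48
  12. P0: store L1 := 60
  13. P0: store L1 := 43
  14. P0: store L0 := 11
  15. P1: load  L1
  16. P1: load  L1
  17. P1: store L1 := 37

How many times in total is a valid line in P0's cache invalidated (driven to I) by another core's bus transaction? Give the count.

invalidations = 2

[1] P1: load  L0 | P0:I, P1:E(40) | bus: BusRd
[2] P0: store L0 := 9 | P0:M(9), P1:I | bus: BusRdX
[3] P1: load  L1 | P0:I, P1:E(80) | bus: BusRd
[4] P1: load  L0 | P0:S(9), P1:S(9) | bus: BusRd,Flush
[5] P0: store L1 := 34 | P0:M(34), P1:I | bus: BusRdX
[6] P0: store L0 := 84 | P0:M(84), P1:I | bus: BusUpgr
[7] P1: store L1 := 49 | P0:I, P1:M(49) | bus: BusRdX,Flush
[8] P1: load  L1 | P0:I, P1:M(49) | bus: none
[9] P1: load  L1 | P0:I, P1:M(49) | bus: none
[10] P0: load  L0 | P0:M(84), P1:I | bus: none
[11] P0: store L1 := 48 | P0:M(48), P1:I | bus: BusRdX,Flush
[12] P0: store L1 := 60 | P0:M(60), P1:I | bus: none
[13] P0: store L1 := 43 | P0:M(43), P1:I | bus: none
[14] P0: store L0 := 11 | P0:M(11), P1:I | bus: none
[15] P1: load  L1 | P0:S(43), P1:S(43) | bus: BusRd,Flush
[16] P1: load  L1 | P0:S(43), P1:S(43) | bus: none
[17] P1: store L1 := 37 | P0:I, P1:M(37) | bus: BusUpgr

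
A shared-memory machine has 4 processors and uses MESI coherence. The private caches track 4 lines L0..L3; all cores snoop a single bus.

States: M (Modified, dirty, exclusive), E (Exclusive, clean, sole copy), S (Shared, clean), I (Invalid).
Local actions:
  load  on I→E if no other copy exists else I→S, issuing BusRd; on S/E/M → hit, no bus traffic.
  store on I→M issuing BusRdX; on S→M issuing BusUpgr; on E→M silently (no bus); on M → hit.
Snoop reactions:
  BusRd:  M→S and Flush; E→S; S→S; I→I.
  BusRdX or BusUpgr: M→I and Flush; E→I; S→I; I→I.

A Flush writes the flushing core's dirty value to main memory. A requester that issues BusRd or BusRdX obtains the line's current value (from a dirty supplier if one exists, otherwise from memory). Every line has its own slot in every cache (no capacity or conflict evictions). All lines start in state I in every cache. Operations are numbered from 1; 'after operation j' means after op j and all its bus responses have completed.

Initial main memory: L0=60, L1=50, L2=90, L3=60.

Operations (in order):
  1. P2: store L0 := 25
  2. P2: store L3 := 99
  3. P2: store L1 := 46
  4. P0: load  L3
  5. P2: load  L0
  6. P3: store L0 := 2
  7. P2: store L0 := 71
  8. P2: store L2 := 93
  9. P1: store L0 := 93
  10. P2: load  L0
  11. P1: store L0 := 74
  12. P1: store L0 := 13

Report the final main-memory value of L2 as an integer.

1. P2: store L0 := 25  bus=[BusRdX]  L0: P0=I P1=I P2=M P3=I  mem[L0]=60
2. P2: store L3 := 99  bus=[BusRdX]  L3: P0=I P1=I P2=M P3=I  mem[L3]=60
3. P2: store L1 := 46  bus=[BusRdX]  L1: P0=I P1=I P2=M P3=I  mem[L1]=50
4. P0: load  L3  bus=[BusRd,Flush]  L3: P0=S P1=I P2=S P3=I  mem[L3]=99
5. P2: load  L0  bus=[-]  L0: P0=I P1=I P2=M P3=I  mem[L0]=60
6. P3: store L0 := 2  bus=[BusRdX,Flush]  L0: P0=I P1=I P2=I P3=M  mem[L0]=25
7. P2: store L0 := 71  bus=[BusRdX,Flush]  L0: P0=I P1=I P2=M P3=I  mem[L0]=2
8. P2: store L2 := 93  bus=[BusRdX]  L2: P0=I P1=I P2=M P3=I  mem[L2]=90
9. P1: store L0 := 93  bus=[BusRdX,Flush]  L0: P0=I P1=M P2=I P3=I  mem[L0]=71
10. P2: load  L0  bus=[BusRd,Flush]  L0: P0=I P1=S P2=S P3=I  mem[L0]=93
11. P1: store L0 := 74  bus=[BusUpgr]  L0: P0=I P1=M P2=I P3=I  mem[L0]=93
12. P1: store L0 := 13  bus=[-]  L0: P0=I P1=M P2=I P3=I  mem[L0]=93

memory[L2] = 90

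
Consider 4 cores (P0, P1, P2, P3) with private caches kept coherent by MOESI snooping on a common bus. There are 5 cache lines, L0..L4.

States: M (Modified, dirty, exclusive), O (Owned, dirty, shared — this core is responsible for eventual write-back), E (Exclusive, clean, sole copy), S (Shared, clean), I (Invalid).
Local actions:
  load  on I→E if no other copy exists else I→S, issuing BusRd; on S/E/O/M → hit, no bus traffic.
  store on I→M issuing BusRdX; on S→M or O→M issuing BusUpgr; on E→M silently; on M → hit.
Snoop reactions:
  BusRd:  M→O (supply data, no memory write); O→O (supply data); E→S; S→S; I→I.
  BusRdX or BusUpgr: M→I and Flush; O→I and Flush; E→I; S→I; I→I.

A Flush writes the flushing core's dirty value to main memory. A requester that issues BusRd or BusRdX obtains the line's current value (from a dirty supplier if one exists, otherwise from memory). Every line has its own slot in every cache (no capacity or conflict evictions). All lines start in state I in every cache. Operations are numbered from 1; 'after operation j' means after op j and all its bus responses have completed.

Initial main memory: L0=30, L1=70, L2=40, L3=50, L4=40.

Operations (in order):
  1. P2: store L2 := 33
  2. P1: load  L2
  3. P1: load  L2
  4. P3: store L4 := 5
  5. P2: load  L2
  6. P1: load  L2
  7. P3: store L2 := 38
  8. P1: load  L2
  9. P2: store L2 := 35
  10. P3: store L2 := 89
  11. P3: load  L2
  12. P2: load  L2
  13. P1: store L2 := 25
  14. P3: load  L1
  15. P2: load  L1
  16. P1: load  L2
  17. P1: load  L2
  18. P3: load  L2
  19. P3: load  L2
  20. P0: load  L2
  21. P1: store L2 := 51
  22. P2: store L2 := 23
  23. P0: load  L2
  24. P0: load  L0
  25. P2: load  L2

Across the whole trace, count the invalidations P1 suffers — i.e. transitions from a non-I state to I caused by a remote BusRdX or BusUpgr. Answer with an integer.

  op1 P2: store L2 := 33 → I/I/M/I on L2; bus BusRdX; mem=40
  op2 P1: load  L2 → I/S/O/I on L2; bus BusRd; mem=40
  op3 P1: load  L2 → I/S/O/I on L2; bus (none); mem=40
  op4 P3: store L4 := 5 → I/I/I/M on L4; bus BusRdX; mem=40
  op5 P2: load  L2 → I/S/O/I on L2; bus (none); mem=40
  op6 P1: load  L2 → I/S/O/I on L2; bus (none); mem=40
  op7 P3: store L2 := 38 → I/I/I/M on L2; bus BusRdX Flush; mem=33
  op8 P1: load  L2 → I/S/I/O on L2; bus BusRd; mem=33
  op9 P2: store L2 := 35 → I/I/M/I on L2; bus BusRdX Flush; mem=38
  op10 P3: store L2 := 89 → I/I/I/M on L2; bus BusRdX Flush; mem=35
  op11 P3: load  L2 → I/I/I/M on L2; bus (none); mem=35
  op12 P2: load  L2 → I/I/S/O on L2; bus BusRd; mem=35
  op13 P1: store L2 := 25 → I/M/I/I on L2; bus BusRdX Flush; mem=89
  op14 P3: load  L1 → I/I/I/E on L1; bus BusRd; mem=70
  op15 P2: load  L1 → I/I/S/S on L1; bus BusRd; mem=70
  op16 P1: load  L2 → I/M/I/I on L2; bus (none); mem=89
  op17 P1: load  L2 → I/M/I/I on L2; bus (none); mem=89
  op18 P3: load  L2 → I/O/I/S on L2; bus BusRd; mem=89
  op19 P3: load  L2 → I/O/I/S on L2; bus (none); mem=89
  op20 P0: load  L2 → S/O/I/S on L2; bus BusRd; mem=89
  op21 P1: store L2 := 51 → I/M/I/I on L2; bus BusUpgr; mem=89
  op22 P2: store L2 := 23 → I/I/M/I on L2; bus BusRdX Flush; mem=51
  op23 P0: load  L2 → S/I/O/I on L2; bus BusRd; mem=51
  op24 P0: load  L0 → E/I/I/I on L0; bus BusRd; mem=30
  op25 P2: load  L2 → S/I/O/I on L2; bus (none); mem=51

invalidations = 3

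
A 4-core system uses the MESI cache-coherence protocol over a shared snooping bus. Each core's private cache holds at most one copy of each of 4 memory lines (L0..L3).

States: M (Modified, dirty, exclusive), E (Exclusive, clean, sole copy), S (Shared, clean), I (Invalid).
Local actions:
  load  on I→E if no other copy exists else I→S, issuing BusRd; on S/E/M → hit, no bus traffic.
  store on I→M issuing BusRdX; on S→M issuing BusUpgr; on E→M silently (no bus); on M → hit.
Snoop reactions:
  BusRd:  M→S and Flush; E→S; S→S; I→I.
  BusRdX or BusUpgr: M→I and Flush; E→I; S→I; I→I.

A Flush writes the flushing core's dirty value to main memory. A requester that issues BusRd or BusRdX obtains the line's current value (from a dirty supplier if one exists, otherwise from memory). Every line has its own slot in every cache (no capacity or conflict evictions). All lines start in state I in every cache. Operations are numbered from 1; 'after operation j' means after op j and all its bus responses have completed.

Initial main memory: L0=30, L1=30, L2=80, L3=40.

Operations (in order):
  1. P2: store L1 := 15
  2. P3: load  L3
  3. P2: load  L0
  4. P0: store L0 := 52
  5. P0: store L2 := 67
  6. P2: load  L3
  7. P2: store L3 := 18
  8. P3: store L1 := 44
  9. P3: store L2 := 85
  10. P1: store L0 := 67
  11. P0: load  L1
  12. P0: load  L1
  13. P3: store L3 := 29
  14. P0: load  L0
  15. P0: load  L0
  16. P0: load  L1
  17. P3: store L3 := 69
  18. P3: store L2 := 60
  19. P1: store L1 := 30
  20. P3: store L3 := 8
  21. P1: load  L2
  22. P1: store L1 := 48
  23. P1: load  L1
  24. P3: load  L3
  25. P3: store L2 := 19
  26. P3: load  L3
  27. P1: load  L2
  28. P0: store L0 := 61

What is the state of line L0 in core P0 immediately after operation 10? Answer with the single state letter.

state = I

1. P2: store L1 := 15  bus=[BusRdX]  L1: P0=I P1=I P2=M P3=I  mem[L1]=30
2. P3: load  L3  bus=[BusRd]  L3: P0=I P1=I P2=I P3=E  mem[L3]=40
3. P2: load  L0  bus=[BusRd]  L0: P0=I P1=I P2=E P3=I  mem[L0]=30
4. P0: store L0 := 52  bus=[BusRdX]  L0: P0=M P1=I P2=I P3=I  mem[L0]=30
5. P0: store L2 := 67  bus=[BusRdX]  L2: P0=M P1=I P2=I P3=I  mem[L2]=80
6. P2: load  L3  bus=[BusRd]  L3: P0=I P1=I P2=S P3=S  mem[L3]=40
7. P2: store L3 := 18  bus=[BusUpgr]  L3: P0=I P1=I P2=M P3=I  mem[L3]=40
8. P3: store L1 := 44  bus=[BusRdX,Flush]  L1: P0=I P1=I P2=I P3=M  mem[L1]=15
9. P3: store L2 := 85  bus=[BusRdX,Flush]  L2: P0=I P1=I P2=I P3=M  mem[L2]=67
10. P1: store L0 := 67  bus=[BusRdX,Flush]  L0: P0=I P1=M P2=I P3=I  mem[L0]=52
11. P0: load  L1  bus=[BusRd,Flush]  L1: P0=S P1=I P2=I P3=S  mem[L1]=44
12. P0: load  L1  bus=[-]  L1: P0=S P1=I P2=I P3=S  mem[L1]=44
13. P3: store L3 := 29  bus=[BusRdX,Flush]  L3: P0=I P1=I P2=I P3=M  mem[L3]=18
14. P0: load  L0  bus=[BusRd,Flush]  L0: P0=S P1=S P2=I P3=I  mem[L0]=67
15. P0: load  L0  bus=[-]  L0: P0=S P1=S P2=I P3=I  mem[L0]=67
16. P0: load  L1  bus=[-]  L1: P0=S P1=I P2=I P3=S  mem[L1]=44
17. P3: store L3 := 69  bus=[-]  L3: P0=I P1=I P2=I P3=M  mem[L3]=18
18. P3: store L2 := 60  bus=[-]  L2: P0=I P1=I P2=I P3=M  mem[L2]=67
19. P1: store L1 := 30  bus=[BusRdX]  L1: P0=I P1=M P2=I P3=I  mem[L1]=44
20. P3: store L3 := 8  bus=[-]  L3: P0=I P1=I P2=I P3=M  mem[L3]=18
21. P1: load  L2  bus=[BusRd,Flush]  L2: P0=I P1=S P2=I P3=S  mem[L2]=60
22. P1: store L1 := 48  bus=[-]  L1: P0=I P1=M P2=I P3=I  mem[L1]=44
23. P1: load  L1  bus=[-]  L1: P0=I P1=M P2=I P3=I  mem[L1]=44
24. P3: load  L3  bus=[-]  L3: P0=I P1=I P2=I P3=M  mem[L3]=18
25. P3: store L2 := 19  bus=[BusUpgr]  L2: P0=I P1=I P2=I P3=M  mem[L2]=60
26. P3: load  L3  bus=[-]  L3: P0=I P1=I P2=I P3=M  mem[L3]=18
27. P1: load  L2  bus=[BusRd,Flush]  L2: P0=I P1=S P2=I P3=S  mem[L2]=19
28. P0: store L0 := 61  bus=[BusUpgr]  L0: P0=M P1=I P2=I P3=I  mem[L0]=67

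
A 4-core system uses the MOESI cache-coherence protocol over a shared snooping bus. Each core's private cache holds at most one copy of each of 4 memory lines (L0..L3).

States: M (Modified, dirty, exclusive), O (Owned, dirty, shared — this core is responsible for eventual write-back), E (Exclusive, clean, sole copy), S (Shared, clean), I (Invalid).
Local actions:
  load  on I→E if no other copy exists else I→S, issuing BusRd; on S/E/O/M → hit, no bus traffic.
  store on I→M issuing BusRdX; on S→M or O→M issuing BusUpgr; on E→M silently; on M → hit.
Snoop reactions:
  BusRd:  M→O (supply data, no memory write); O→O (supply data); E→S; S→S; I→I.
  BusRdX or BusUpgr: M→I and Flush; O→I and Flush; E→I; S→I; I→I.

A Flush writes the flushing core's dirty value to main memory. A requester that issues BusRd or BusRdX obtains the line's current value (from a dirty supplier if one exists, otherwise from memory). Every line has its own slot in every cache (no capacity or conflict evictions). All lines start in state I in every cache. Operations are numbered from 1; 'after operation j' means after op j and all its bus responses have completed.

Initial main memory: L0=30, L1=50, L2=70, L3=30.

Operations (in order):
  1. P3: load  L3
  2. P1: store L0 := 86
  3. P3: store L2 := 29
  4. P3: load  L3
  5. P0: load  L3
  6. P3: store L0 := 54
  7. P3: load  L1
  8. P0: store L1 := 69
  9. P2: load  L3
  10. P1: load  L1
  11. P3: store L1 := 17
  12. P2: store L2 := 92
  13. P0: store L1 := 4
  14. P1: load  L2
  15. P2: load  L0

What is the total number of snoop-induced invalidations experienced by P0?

  op1 P3: load  L3 → I/I/I/E on L3; bus BusRd; mem=30
  op2 P1: store L0 := 86 → I/M/I/I on L0; bus BusRdX; mem=30
  op3 P3: store L2 := 29 → I/I/I/M on L2; bus BusRdX; mem=70
  op4 P3: load  L3 → I/I/I/E on L3; bus (none); mem=30
  op5 P0: load  L3 → S/I/I/S on L3; bus BusRd; mem=30
  op6 P3: store L0 := 54 → I/I/I/M on L0; bus BusRdX Flush; mem=86
  op7 P3: load  L1 → I/I/I/E on L1; bus BusRd; mem=50
  op8 P0: store L1 := 69 → M/I/I/I on L1; bus BusRdX; mem=50
  op9 P2: load  L3 → S/I/S/S on L3; bus BusRd; mem=30
  op10 P1: load  L1 → O/S/I/I on L1; bus BusRd; mem=50
  op11 P3: store L1 := 17 → I/I/I/M on L1; bus BusRdX Flush; mem=69
  op12 P2: store L2 := 92 → I/I/M/I on L2; bus BusRdX Flush; mem=29
  op13 P0: store L1 := 4 → M/I/I/I on L1; bus BusRdX Flush; mem=17
  op14 P1: load  L2 → I/S/O/I on L2; bus BusRd; mem=29
  op15 P2: load  L0 → I/I/S/O on L0; bus BusRd; mem=86

invalidations = 1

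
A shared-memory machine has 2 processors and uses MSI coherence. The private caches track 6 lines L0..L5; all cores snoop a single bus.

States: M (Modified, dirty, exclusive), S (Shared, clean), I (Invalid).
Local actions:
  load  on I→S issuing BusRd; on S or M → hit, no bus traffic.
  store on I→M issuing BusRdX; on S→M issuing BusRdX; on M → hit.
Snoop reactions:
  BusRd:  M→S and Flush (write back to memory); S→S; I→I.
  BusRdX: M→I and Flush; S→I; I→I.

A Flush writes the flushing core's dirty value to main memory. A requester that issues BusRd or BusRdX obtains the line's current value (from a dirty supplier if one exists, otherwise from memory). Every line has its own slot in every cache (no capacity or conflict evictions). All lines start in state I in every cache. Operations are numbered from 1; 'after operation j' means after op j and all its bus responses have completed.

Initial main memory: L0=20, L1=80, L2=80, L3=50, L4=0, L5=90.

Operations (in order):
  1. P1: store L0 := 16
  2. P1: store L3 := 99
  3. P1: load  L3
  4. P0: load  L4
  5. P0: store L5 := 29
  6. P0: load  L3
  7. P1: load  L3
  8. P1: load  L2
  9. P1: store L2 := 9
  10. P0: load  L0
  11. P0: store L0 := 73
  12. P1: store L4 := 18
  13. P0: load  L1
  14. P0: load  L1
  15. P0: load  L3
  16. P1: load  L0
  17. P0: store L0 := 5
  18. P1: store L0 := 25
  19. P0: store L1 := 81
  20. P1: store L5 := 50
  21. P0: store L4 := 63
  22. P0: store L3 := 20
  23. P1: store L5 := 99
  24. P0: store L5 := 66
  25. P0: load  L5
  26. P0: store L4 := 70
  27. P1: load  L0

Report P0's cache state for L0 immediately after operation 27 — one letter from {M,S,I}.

  op1 P1: store L0 := 16 → I/M on L0; bus BusRdX; mem=20
  op2 P1: store L3 := 99 → I/M on L3; bus BusRdX; mem=50
  op3 P1: load  L3 → I/M on L3; bus (none); mem=50
  op4 P0: load  L4 → S/I on L4; bus BusRd; mem=0
  op5 P0: store L5 := 29 → M/I on L5; bus BusRdX; mem=90
  op6 P0: load  L3 → S/S on L3; bus BusRd Flush; mem=99
  op7 P1: load  L3 → S/S on L3; bus (none); mem=99
  op8 P1: load  L2 → I/S on L2; bus BusRd; mem=80
  op9 P1: store L2 := 9 → I/M on L2; bus BusRdX; mem=80
  op10 P0: load  L0 → S/S on L0; bus BusRd Flush; mem=16
  op11 P0: store L0 := 73 → M/I on L0; bus BusRdX; mem=16
  op12 P1: store L4 := 18 → I/M on L4; bus BusRdX; mem=0
  op13 P0: load  L1 → S/I on L1; bus BusRd; mem=80
  op14 P0: load  L1 → S/I on L1; bus (none); mem=80
  op15 P0: load  L3 → S/S on L3; bus (none); mem=99
  op16 P1: load  L0 → S/S on L0; bus BusRd Flush; mem=73
  op17 P0: store L0 := 5 → M/I on L0; bus BusRdX; mem=73
  op18 P1: store L0 := 25 → I/M on L0; bus BusRdX Flush; mem=5
  op19 P0: store L1 := 81 → M/I on L1; bus BusRdX; mem=80
  op20 P1: store L5 := 50 → I/M on L5; bus BusRdX Flush; mem=29
  op21 P0: store L4 := 63 → M/I on L4; bus BusRdX Flush; mem=18
  op22 P0: store L3 := 20 → M/I on L3; bus BusRdX; mem=99
  op23 P1: store L5 := 99 → I/M on L5; bus (none); mem=29
  op24 P0: store L5 := 66 → M/I on L5; bus BusRdX Flush; mem=99
  op25 P0: load  L5 → M/I on L5; bus (none); mem=99
  op26 P0: store L4 := 70 → M/I on L4; bus (none); mem=18
  op27 P1: load  L0 → I/M on L0; bus (none); mem=5

state = I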